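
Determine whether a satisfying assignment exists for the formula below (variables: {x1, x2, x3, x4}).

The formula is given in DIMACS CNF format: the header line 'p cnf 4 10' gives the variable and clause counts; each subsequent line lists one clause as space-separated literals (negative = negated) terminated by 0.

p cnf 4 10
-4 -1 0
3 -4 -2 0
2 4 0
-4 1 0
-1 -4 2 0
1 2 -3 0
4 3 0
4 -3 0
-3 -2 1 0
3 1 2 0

No, unsatisfiable

Case x4 = False:
From the singleton clause (x2), x2 = True.
From the singleton clause (x3), x3 = True.
But (¬x3) is also a unit clause — contradiction.
Undo x4 and try x4 = True.
From the singleton clause (¬x1), x1 = False.
But (x1) is also a unit clause — contradiction.
Either choice for x4 ends in contradiction.
No assignment satisfies every clause.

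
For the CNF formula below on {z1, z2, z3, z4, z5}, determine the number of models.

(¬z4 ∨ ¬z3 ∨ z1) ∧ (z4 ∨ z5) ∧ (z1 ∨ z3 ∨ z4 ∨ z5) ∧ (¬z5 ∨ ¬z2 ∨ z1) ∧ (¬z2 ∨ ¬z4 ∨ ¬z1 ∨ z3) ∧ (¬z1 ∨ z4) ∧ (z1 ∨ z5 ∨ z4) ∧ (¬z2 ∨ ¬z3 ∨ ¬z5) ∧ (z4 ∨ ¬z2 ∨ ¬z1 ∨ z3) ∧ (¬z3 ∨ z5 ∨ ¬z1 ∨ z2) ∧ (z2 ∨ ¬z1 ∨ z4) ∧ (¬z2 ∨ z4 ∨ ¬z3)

9

There are 2^5 = 32 truth assignments over (z1, z2, z3, z4, z5).
Split on z5. With z5 = True, the clauses containing z5 are satisfied and ¬z5 drops from the rest; 5 of the 2^4 = 16 assignments to the other variables satisfy what remains.
With z5 = False, by the same count on the reduced clause set, 4 assignments work.
(One model: z1=F, z2=F, z3=F, z4=F, z5=T.)
Total: 5 + 4 = 9.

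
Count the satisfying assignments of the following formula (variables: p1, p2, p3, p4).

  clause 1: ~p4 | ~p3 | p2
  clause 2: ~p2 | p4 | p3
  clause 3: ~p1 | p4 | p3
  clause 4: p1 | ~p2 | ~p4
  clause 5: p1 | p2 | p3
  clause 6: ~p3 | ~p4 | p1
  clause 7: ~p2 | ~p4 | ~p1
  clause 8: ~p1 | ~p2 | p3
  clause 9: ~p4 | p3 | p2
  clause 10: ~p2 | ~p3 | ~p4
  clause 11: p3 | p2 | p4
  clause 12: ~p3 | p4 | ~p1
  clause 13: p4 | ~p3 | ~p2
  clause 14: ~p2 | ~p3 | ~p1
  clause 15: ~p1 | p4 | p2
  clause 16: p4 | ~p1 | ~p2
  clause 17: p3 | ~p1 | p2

1

There are 2^4 = 16 truth assignments over (p1, p2, p3, p4).
Check each against the 17 clauses (columns in the order p1, p2, p3, p4):
  F F F F  ✗ fails (p1 | p2 | p3)
  F F F T  ✗ fails (p1 | p2 | p3)
  F F T F  ✓ satisfies all
  F F T T  ✗ fails (~p4 | ~p3 | p2)
  F T F F  ✗ fails (~p2 | p4 | p3)
  F T F T  ✗ fails (p1 | ~p2 | ~p4)
  F T T F  ✗ fails (p4 | ~p3 | ~p2)
  F T T T  ✗ fails (p1 | ~p2 | ~p4)
  T F F F  ✗ fails (~p1 | p4 | p3)
  T F F T  ✗ fails (~p4 | p3 | p2)
  T F T F  ✗ fails (~p3 | p4 | ~p1)
  T F T T  ✗ fails (~p4 | ~p3 | p2)
  T T F F  ✗ fails (~p2 | p4 | p3)
  T T F T  ✗ fails (~p2 | ~p4 | ~p1)
  T T T F  ✗ fails (~p3 | p4 | ~p1)
  T T T T  ✗ fails (~p2 | ~p4 | ~p1)
1 of the 16 rows is a model.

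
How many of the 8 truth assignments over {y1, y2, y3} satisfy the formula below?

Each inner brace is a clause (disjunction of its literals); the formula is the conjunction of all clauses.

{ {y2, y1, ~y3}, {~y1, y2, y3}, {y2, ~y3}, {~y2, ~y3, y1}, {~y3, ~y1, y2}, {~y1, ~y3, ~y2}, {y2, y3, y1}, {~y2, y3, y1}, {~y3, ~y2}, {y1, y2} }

1

There are 2^3 = 8 truth assignments over (y1, y2, y3).
Check each against the 10 clauses (columns in the order y1, y2, y3):
  F F F  ✗ fails (y2 | y3 | y1)
  F F T  ✗ fails (y2 | y1 | ~y3)
  F T F  ✗ fails (~y2 | y3 | y1)
  F T T  ✗ fails (~y2 | ~y3 | y1)
  T F F  ✗ fails (~y1 | y2 | y3)
  T F T  ✗ fails (y2 | ~y3)
  T T F  ✓ satisfies all
  T T T  ✗ fails (~y1 | ~y3 | ~y2)
1 of the 8 rows is a model.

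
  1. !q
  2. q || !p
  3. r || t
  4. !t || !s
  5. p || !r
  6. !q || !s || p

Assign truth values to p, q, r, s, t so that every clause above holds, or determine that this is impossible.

(!q) alone gives q = false.
(!p) alone gives p = false.
(!r) alone gives r = false.
(t) alone gives t = true.
(!s) alone gives s = false.
Every clause now holds.

p=false, q=false, r=false, s=false, t=true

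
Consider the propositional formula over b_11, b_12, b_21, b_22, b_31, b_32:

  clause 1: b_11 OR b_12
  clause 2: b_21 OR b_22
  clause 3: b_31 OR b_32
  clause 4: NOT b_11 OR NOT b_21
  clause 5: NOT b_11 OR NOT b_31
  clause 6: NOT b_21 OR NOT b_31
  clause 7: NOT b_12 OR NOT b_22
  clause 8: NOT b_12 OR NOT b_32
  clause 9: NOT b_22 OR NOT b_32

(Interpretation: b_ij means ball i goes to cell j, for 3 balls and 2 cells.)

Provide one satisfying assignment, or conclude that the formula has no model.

Case b_11 = true:
(NOT b_21) alone gives b_21 = false.
(b_22) alone gives b_22 = true.
(NOT b_31) alone gives b_31 = false.
(b_32) alone gives b_32 = true.
That conflicts with the unit clause (NOT b_32).
So b_11 must be the other value — set b_11 = false.
(b_12) alone gives b_12 = true.
(NOT b_22) alone gives b_22 = false.
(b_21) alone gives b_21 = true.
(NOT b_31) alone gives b_31 = false.
(b_32) alone gives b_32 = true.
That conflicts with the unit clause (NOT b_32).
Either choice for b_11 ends in contradiction.

UNSATISFIABLE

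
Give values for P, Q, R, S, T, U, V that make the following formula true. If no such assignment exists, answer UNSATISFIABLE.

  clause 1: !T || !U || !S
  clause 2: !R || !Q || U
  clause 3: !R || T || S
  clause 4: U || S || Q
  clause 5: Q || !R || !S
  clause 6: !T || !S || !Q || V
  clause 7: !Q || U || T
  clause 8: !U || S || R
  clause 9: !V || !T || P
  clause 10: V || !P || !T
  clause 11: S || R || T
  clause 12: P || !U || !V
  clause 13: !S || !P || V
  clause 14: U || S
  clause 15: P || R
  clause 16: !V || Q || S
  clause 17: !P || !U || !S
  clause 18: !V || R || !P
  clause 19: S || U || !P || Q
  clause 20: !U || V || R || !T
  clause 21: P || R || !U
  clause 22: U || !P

Try U = true.
Try T = false.
Try R = true.
From the singleton clause (S), S = true.
From the singleton clause (Q), Q = true.
From the singleton clause (!P), P = false.
From the singleton clause (!V), V = false.
Every clause now holds.

P ↦ false, Q ↦ true, R ↦ true, S ↦ true, T ↦ false, U ↦ true, V ↦ false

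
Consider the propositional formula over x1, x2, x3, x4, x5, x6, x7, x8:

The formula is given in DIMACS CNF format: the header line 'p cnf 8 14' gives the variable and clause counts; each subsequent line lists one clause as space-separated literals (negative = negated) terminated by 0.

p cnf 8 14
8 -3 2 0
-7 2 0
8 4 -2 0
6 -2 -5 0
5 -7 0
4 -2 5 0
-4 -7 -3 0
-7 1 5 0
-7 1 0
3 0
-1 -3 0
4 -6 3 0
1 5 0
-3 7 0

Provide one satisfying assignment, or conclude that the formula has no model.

The clause (x3) is unit, so x3 = True.
The clause (¬x1) is unit, so x1 = False.
The clause (¬x7) is unit, so x7 = False.
That conflicts with the unit clause (x7).

UNSATISFIABLE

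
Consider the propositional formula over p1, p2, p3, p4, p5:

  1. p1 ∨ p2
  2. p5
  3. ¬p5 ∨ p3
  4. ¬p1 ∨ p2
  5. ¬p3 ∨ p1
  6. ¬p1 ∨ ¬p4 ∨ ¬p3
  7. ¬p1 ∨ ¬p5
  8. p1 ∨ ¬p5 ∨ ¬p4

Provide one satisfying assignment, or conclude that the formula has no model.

UNSATISFIABLE

(p5) alone gives p5 = True.
(p3) alone gives p3 = True.
(p1) alone gives p1 = True.
That conflicts with the unit clause (¬p1).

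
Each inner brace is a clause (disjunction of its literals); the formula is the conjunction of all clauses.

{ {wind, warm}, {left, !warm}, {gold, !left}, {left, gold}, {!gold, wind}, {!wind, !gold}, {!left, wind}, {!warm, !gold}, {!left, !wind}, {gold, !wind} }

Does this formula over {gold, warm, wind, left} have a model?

Case wind = true:
Unit clause (!gold) forces gold = false.
That conflicts with the unit clause (gold).
Undo wind and try wind = false.
Unit clause (warm) forces warm = true.
Unit clause (left) forces left = true.
That conflicts with the unit clause (!left).
Either choice for wind ends in contradiction.
No assignment satisfies every clause.

No, unsatisfiable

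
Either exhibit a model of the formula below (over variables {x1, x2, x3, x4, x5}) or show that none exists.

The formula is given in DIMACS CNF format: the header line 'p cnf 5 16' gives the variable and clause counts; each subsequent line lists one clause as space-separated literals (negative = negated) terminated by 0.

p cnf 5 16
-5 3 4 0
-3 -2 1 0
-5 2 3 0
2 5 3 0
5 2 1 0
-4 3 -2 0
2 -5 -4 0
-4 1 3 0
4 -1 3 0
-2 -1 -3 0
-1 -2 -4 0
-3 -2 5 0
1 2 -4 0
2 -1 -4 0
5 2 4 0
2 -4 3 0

x1: False, x2: True, x3: False, x4: False, x5: False

Suppose x5 = False.
Suppose x2 = True.
From the singleton clause (¬x3), x3 = False.
From the singleton clause (¬x4), x4 = False.
From the singleton clause (¬x1), x1 = False.
Every clause now holds.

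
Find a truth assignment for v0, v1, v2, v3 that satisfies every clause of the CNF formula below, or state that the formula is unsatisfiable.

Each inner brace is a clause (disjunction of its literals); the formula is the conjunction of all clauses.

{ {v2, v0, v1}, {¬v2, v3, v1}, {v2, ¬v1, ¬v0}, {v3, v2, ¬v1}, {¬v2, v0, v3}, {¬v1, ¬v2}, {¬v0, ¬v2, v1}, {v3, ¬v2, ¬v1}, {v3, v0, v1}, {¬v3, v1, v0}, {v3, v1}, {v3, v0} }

v0: True, v1: False, v2: False, v3: True

Case v1 = False:
(v3) alone gives v3 = True.
(v0) alone gives v0 = True.
(¬v2) alone gives v2 = False.
Every clause now holds.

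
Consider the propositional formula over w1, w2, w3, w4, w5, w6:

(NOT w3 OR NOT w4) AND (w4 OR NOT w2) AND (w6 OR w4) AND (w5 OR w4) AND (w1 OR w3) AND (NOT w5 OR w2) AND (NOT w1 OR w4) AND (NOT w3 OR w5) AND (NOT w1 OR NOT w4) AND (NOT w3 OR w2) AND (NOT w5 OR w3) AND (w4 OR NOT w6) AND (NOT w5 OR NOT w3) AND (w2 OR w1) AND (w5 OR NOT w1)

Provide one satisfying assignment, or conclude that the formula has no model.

Case w3 = false:
The clause (w1) is unit, so w1 = true.
The clause (w4) is unit, so w4 = true.
Now (NOT w4) is unsatisfied and unit — conflict.
That branch fails; take w3 = true instead.
The clause (NOT w4) is unit, so w4 = false.
The clause (NOT w2) is unit, so w2 = false.
Now (w2) is unsatisfied and unit — conflict.
Neither w3 = true nor w3 = false works.

UNSATISFIABLE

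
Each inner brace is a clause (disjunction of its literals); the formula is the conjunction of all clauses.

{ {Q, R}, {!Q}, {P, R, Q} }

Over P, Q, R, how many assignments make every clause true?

2

There are 2^3 = 8 truth assignments over (P, Q, R).
Split on P. With P = true, the clauses containing P are satisfied and !P drops from the rest; 1 of the 2^2 = 4 assignments to the other variables satisfy what remains.
With P = false, by the same count on the reduced clause set, 1 assignment works.
(One model: P=F, Q=F, R=T.)
Total: 1 + 1 = 2.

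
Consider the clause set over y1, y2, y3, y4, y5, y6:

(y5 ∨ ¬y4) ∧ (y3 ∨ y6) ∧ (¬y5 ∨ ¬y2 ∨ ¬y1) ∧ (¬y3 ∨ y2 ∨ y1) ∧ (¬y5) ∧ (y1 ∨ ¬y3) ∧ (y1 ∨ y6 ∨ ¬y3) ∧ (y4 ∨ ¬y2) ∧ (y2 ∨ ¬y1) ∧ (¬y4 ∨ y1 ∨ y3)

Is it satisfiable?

The clause (¬y5) is unit, so y5 = False.
The clause (¬y4) is unit, so y4 = False.
The clause (¬y2) is unit, so y2 = False.
The clause (¬y1) is unit, so y1 = False.
The clause (¬y3) is unit, so y3 = False.
The clause (y6) is unit, so y6 = True.
Every clause now holds.
A satisfying assignment: y1 ↦ False,  y2 ↦ False,  y3 ↦ False,  y4 ↦ False,  y5 ↦ False,  y6 ↦ True.

Satisfiable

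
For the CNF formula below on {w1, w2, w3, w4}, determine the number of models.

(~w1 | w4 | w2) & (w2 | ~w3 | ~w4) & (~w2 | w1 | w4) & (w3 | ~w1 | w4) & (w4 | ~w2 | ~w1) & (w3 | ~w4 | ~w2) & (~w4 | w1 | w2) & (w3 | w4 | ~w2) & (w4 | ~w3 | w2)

There are 2^4 = 16 truth assignments over (w1, w2, w3, w4).
Split on w3. With w3 = 1, the clauses containing w3 are satisfied and ~w3 drops from the rest; 2 of the 2^3 = 8 assignments to the other variables satisfy what remains.
With w3 = 0, by the same count on the reduced clause set, 2 assignments work.
(One model: w1=F, w2=F, w3=F, w4=F.)
Total: 2 + 2 = 4.

4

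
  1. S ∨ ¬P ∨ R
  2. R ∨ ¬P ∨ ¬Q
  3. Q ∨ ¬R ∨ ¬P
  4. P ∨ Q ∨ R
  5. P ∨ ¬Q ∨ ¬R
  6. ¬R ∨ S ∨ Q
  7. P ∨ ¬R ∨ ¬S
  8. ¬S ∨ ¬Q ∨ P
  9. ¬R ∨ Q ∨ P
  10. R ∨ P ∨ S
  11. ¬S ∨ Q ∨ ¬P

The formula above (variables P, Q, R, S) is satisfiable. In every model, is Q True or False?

True

Suppose Q = False.
Case R = False:
Unit clause (P) forces P = True.
Unit clause (S) forces S = True.
Now (¬S) is unsatisfied and unit — conflict.
Undo R and try R = True.
Unit clause (¬P) forces P = False.
Now (P) is unsatisfied and unit — conflict.
Neither R = True nor R = False works.
So every satisfying assignment has Q = True.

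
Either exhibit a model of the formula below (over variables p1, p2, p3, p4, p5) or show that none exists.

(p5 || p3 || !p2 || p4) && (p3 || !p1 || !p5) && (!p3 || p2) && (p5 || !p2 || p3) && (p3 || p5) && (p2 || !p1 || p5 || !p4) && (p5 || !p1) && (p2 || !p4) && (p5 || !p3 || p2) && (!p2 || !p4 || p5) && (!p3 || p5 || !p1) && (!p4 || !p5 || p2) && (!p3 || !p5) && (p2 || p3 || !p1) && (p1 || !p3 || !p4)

p1 ↦ false, p2 ↦ false, p3 ↦ false, p4 ↦ false, p5 ↦ true

Case p3 = false:
(p5) alone gives p5 = true.
(!p1) alone gives p1 = false.
Case p2 = false:
(!p4) alone gives p4 = false.
Every clause now holds.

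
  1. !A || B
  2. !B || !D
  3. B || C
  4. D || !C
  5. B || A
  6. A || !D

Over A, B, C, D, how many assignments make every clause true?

2

There are 2^4 = 16 truth assignments over (A, B, C, D).
Split on B. With B = true, the clauses containing B are satisfied and !B drops from the rest; 2 of the 2^3 = 8 assignments to the other variables satisfy what remains.
With B = false, by the same count on the reduced clause set, 0 assignments work.
(One model: A=F, B=T, C=F, D=F.)
Total: 2 + 0 = 2.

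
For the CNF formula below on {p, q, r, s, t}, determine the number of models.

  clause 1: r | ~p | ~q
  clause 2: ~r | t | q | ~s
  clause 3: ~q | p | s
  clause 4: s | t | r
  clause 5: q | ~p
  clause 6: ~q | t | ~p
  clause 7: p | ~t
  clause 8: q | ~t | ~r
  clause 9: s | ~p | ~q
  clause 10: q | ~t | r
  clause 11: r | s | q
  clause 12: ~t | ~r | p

There are 2^5 = 32 truth assignments over (p, q, r, s, t).
Split on p. With p = 1, the clauses containing p are satisfied and ~p drops from the rest; 1 of the 2^4 = 16 assignments to the other variables satisfy what remains.
With p = 0, by the same count on the reduced clause set, 4 assignments work.
(One model: p=F, q=F, r=F, s=T, t=F.)
Total: 1 + 4 = 5.

5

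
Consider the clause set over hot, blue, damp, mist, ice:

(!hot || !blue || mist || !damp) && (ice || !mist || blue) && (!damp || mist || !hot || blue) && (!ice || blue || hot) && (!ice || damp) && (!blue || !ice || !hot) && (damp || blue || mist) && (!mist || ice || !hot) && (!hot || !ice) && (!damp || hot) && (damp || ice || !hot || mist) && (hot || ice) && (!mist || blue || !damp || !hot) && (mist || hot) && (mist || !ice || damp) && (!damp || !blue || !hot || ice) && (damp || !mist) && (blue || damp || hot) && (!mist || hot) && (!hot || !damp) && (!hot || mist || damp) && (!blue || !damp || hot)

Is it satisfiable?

No, unsatisfiable

Try ice = false.
(hot) alone gives hot = true.
(!mist) alone gives mist = false.
(damp) alone gives damp = true.
Now (!damp) is unsatisfied and unit — conflict.
That branch fails; take ice = true instead.
(damp) alone gives damp = true.
(!hot) alone gives hot = false.
Now (hot) is unsatisfied and unit — conflict.
Both values of ice lead to a conflict.
No assignment satisfies every clause.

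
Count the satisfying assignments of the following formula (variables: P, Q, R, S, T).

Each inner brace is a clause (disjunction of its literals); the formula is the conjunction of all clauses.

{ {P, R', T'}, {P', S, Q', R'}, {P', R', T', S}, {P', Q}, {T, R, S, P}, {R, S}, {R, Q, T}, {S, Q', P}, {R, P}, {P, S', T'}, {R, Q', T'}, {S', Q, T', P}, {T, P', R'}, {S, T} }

There are 2^5 = 32 truth assignments over (P, Q, R, S, T).
Split on T. With T = 1, the clauses containing T are satisfied and T' drops from the rest; 1 of the 2^4 = 16 assignments to the other variables satisfy what remains.
With T = 0, by the same count on the reduced clause set, 3 assignments work.
Total: 1 + 3 = 4.

4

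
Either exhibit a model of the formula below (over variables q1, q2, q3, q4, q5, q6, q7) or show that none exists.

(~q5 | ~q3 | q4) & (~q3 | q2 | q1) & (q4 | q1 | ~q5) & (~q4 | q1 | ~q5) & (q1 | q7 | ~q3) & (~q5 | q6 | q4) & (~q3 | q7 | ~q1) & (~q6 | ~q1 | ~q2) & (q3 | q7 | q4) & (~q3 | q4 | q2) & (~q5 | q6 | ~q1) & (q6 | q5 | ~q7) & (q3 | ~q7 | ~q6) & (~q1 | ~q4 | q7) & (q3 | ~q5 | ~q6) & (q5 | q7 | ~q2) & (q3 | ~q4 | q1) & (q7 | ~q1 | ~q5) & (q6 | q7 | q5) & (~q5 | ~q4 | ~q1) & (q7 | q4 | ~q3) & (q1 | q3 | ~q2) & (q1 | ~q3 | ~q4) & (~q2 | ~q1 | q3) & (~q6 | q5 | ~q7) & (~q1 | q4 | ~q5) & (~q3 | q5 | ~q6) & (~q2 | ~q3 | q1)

UNSATISFIABLE

Suppose q5 = 0.
Suppose q6 = 1.
Unit clause (~q7) forces q7 = 0.
Unit clause (~q2) forces q2 = 0.
Unit clause (~q3) forces q3 = 0.
Unit clause (q4) forces q4 = 1.
Unit clause (~q1) forces q1 = 0.
But (q1) is also a unit clause — contradiction.
That branch fails; take q6 = 0 instead.
Unit clause (~q7) forces q7 = 0.
But (q7) is also a unit clause — contradiction.
Both values of q6 lead to a conflict.
That branch fails; take q5 = 1 instead.
Suppose q3 = 0.
Unit clause (~q6) forces q6 = 0.
Unit clause (q4) forces q4 = 1.
Unit clause (q1) forces q1 = 1.
But (~q1) is also a unit clause — contradiction.
That branch fails; take q3 = 1 instead.
Unit clause (q4) forces q4 = 1.
Unit clause (q1) forces q1 = 1.
But (~q1) is also a unit clause — contradiction.
Both values of q3 lead to a conflict.
Both values of q5 lead to a conflict.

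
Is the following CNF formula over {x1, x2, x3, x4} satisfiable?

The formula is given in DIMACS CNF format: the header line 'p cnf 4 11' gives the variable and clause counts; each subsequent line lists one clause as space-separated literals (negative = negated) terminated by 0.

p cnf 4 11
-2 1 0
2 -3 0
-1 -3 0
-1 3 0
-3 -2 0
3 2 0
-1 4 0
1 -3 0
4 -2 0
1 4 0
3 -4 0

Unsatisfiable

Suppose x2 = False.
Unit clause (¬x3) forces x3 = False.
Now (x3) is unsatisfied and unit — conflict.
Backtrack on x2: now try x2 = True.
Unit clause (x1) forces x1 = True.
Unit clause (¬x3) forces x3 = False.
Now (x3) is unsatisfied and unit — conflict.
Both values of x2 lead to a conflict.
No assignment satisfies every clause.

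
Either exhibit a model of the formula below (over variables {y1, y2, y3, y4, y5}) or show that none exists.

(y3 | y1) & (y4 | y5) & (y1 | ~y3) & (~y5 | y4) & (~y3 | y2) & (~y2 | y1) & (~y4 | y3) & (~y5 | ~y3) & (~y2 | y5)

UNSATISFIABLE

Branch on y3: set y3 = 1.
Unit clause (y1) forces y1 = 1.
Unit clause (y2) forces y2 = 1.
Unit clause (~y5) forces y5 = 0.
Now (y5) is unsatisfied and unit — conflict.
Undo y3 and try y3 = 0.
Unit clause (y1) forces y1 = 1.
Unit clause (~y4) forces y4 = 0.
Unit clause (y5) forces y5 = 1.
Now (~y5) is unsatisfied and unit — conflict.
Either choice for y3 ends in contradiction.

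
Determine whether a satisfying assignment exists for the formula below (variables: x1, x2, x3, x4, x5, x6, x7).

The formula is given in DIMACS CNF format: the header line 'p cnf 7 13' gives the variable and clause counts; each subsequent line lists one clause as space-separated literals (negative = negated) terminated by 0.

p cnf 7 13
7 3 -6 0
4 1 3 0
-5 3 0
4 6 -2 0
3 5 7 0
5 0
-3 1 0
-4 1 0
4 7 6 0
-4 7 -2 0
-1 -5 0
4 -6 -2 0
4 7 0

Unsatisfiable

Unit clause (x5) forces x5 = True.
Unit clause (x3) forces x3 = True.
Unit clause (x1) forces x1 = True.
Now (¬x1) is unsatisfied and unit — conflict.
No assignment satisfies every clause.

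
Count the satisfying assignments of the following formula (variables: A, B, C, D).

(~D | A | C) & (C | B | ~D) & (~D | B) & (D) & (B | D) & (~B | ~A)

1

There are 2^4 = 16 truth assignments over (A, B, C, D).
Split on B. With B = 1, the clauses containing B are satisfied and ~B drops from the rest; 1 of the 2^3 = 8 assignments to the other variables satisfy what remains.
With B = 0, by the same count on the reduced clause set, 0 assignments work.
Total: 1 + 0 = 1.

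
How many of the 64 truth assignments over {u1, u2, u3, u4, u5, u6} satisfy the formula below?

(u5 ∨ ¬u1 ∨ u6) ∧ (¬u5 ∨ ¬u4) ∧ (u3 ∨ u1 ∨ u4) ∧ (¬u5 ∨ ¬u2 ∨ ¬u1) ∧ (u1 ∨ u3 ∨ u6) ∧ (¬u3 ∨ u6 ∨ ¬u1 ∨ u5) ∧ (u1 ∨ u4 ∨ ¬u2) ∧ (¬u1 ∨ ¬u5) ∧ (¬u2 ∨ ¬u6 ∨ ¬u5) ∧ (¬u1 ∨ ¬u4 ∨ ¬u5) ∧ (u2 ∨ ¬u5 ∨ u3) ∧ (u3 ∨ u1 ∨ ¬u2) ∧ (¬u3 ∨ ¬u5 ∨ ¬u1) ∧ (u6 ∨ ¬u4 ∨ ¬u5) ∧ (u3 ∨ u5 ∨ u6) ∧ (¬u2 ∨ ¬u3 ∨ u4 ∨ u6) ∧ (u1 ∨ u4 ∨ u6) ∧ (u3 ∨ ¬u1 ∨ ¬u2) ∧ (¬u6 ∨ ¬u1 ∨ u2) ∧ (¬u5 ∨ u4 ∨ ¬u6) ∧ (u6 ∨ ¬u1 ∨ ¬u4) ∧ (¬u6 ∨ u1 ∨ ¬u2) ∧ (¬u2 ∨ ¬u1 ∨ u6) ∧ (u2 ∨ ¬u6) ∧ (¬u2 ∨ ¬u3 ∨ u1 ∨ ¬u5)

4

There are 2^6 = 64 truth assignments over (u1, u2, u3, u4, u5, u6).
Split on u5. With u5 = True, the clauses containing u5 are satisfied and ¬u5 drops from the rest; 0 of the 2^5 = 32 assignments to the other variables satisfy what remains.
With u5 = False, by the same count on the reduced clause set, 4 assignments work.
(One model: u1=F, u2=F, u3=T, u4=T, u5=F, u6=F.)
Total: 0 + 4 = 4.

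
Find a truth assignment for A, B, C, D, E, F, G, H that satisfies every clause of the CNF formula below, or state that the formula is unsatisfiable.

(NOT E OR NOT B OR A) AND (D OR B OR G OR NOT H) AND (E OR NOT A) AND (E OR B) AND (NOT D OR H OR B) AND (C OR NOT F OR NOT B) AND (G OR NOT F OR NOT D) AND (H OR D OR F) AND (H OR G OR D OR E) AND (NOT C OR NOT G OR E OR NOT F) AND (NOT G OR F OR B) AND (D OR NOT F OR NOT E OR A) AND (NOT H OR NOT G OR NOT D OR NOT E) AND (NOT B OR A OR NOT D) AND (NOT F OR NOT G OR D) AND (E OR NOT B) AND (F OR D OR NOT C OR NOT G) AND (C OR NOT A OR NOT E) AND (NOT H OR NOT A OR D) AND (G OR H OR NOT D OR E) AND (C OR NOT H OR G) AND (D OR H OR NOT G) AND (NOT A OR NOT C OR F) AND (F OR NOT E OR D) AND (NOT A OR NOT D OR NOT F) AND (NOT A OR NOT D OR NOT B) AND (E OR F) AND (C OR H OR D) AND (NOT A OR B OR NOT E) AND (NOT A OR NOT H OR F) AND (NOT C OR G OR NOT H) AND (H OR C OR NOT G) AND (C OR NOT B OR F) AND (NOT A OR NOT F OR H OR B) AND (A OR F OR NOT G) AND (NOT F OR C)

A=true, B=true, C=true, D=false, E=true, F=true, G=false, H=false

Case E = true:
Case B = true:
Unit clause (A) forces A = true.
Unit clause (C) forces C = true.
Unit clause (F) forces F = true.
Unit clause (NOT D) forces D = false.
Unit clause (NOT G) forces G = false.
Unit clause (NOT H) forces H = false.
Every clause now holds.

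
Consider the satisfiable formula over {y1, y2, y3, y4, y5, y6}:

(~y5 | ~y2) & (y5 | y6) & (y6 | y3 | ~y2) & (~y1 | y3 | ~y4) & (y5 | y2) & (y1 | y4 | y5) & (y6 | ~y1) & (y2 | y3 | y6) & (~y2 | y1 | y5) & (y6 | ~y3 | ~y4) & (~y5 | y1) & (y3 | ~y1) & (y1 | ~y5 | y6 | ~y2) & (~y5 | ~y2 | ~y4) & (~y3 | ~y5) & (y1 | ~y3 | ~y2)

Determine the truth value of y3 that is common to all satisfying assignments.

Suppose y3 = 0.
The clause (~y1) is unit, so y1 = 0.
The clause (~y5) is unit, so y5 = 0.
The clause (y6) is unit, so y6 = 1.
The clause (y2) is unit, so y2 = 1.
But (~y2) is also a unit clause — contradiction.
So every satisfying assignment has y3 = True.

True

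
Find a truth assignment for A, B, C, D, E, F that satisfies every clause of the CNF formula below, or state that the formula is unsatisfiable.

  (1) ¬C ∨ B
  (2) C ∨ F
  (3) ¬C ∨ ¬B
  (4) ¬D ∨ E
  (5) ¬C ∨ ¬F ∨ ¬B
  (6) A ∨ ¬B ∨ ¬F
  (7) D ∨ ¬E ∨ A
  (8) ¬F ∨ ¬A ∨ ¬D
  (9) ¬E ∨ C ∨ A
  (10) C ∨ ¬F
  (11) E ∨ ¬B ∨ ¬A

UNSATISFIABLE

Case C = False:
The clause (F) is unit, so F = True.
Now (¬F) is unsatisfied and unit — conflict.
Backtrack on C: now try C = True.
The clause (B) is unit, so B = True.
Now (¬B) is unsatisfied and unit — conflict.
Either choice for C ends in contradiction.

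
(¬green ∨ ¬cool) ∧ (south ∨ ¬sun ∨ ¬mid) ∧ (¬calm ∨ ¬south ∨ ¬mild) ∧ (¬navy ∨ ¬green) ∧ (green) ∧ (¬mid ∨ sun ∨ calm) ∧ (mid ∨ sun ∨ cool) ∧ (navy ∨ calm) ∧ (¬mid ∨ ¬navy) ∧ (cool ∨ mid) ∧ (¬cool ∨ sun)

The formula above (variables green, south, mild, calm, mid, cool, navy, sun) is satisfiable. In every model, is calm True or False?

Suppose calm = False.
The clause (green) is unit, so green = True.
The clause (¬cool) is unit, so cool = False.
The clause (¬navy) is unit, so navy = False.
Now (navy) is unsatisfied and unit — conflict.
So every satisfying assignment has calm = True.

True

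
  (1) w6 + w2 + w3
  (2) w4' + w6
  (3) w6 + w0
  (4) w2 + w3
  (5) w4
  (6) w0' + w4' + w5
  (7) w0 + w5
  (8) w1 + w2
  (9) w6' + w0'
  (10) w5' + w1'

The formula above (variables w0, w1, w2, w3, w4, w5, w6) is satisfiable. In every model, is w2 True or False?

True

Suppose w2 = 0.
(w3) alone gives w3 = 1.
(w4) alone gives w4 = 1.
(w6) alone gives w6 = 1.
(w1) alone gives w1 = 1.
(w0') alone gives w0 = 0.
(w5) alone gives w5 = 1.
That conflicts with the unit clause (w5').
So every satisfying assignment has w2 = True.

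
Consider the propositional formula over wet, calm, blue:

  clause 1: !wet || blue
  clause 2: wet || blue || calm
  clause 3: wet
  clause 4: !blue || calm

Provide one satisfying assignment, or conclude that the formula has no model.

wet: true, calm: true, blue: true

From the singleton clause (wet), wet = true.
From the singleton clause (blue), blue = true.
From the singleton clause (calm), calm = true.
Every clause now holds.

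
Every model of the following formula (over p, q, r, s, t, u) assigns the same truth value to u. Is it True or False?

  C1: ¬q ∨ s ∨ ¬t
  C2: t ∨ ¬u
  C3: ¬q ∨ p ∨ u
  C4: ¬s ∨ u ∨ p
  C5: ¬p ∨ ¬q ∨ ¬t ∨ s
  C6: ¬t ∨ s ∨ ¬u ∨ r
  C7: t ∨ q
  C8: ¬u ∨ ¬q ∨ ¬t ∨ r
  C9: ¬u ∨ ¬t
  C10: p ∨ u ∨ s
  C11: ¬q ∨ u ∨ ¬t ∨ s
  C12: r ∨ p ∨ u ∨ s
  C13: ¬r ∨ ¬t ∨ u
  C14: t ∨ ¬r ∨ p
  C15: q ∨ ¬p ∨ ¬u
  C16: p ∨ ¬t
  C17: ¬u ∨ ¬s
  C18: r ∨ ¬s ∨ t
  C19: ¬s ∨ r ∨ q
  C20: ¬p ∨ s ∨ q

Suppose u = True.
(t) alone gives t = True.
Now (¬t) is unsatisfied and unit — conflict.
So every satisfying assignment has u = False.

False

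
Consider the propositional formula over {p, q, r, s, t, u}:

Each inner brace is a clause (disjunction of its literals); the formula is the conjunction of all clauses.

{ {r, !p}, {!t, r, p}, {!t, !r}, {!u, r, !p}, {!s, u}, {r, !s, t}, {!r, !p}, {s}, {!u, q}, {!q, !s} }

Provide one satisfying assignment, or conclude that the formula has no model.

UNSATISFIABLE

From the singleton clause (s), s = true.
From the singleton clause (u), u = true.
From the singleton clause (q), q = true.
But (!q) is also a unit clause — contradiction.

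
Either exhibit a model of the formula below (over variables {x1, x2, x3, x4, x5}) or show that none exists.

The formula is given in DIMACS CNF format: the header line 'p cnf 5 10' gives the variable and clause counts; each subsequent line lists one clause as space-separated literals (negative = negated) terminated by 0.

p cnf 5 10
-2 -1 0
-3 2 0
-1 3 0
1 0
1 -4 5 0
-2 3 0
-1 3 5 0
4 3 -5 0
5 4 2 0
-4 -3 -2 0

UNSATISFIABLE

The clause (x1) is unit, so x1 = True.
The clause (¬x2) is unit, so x2 = False.
The clause (¬x3) is unit, so x3 = False.
Now (x3) is unsatisfied and unit — conflict.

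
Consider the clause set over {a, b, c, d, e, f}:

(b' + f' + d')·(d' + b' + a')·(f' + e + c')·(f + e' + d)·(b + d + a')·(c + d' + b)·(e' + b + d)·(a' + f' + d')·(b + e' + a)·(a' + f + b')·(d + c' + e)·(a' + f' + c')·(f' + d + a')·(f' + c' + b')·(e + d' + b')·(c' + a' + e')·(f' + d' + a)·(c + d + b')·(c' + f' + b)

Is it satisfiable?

Yes, satisfiable

Branch on b: set b = 1.
Branch on f: set f = 0.
(a') alone gives a = 0.
Branch on e: set e = 1.
(d) alone gives d = 1.
All clauses hold; c can take either value.
A satisfying assignment: a: 0,  b: 1,  c: 1,  d: 1,  e: 1,  f: 0.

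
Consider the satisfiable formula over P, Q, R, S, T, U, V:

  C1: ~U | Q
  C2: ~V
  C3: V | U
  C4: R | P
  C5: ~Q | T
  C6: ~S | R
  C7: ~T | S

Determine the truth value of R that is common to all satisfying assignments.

True

Suppose R = 0.
The clause (~V) is unit, so V = 0.
The clause (U) is unit, so U = 1.
The clause (Q) is unit, so Q = 1.
The clause (P) is unit, so P = 1.
The clause (T) is unit, so T = 1.
The clause (~S) is unit, so S = 0.
But (S) is also a unit clause — contradiction.
So every satisfying assignment has R = True.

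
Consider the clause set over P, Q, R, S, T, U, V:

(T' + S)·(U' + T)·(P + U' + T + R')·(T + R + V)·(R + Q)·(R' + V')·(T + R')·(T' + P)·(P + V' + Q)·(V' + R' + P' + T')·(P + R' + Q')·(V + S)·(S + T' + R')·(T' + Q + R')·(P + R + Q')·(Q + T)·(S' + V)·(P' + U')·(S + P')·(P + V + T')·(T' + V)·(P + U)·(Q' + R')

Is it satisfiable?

Suppose T = 1.
The clause (S) is unit, so S = 1.
The clause (P) is unit, so P = 1.
The clause (V) is unit, so V = 1.
The clause (R') is unit, so R = 0.
The clause (Q) is unit, so Q = 1.
The clause (U') is unit, so U = 0.
Every clause now holds.
A satisfying assignment: P: 1, Q: 1, R: 0, S: 1, T: 1, U: 0, V: 1.

Yes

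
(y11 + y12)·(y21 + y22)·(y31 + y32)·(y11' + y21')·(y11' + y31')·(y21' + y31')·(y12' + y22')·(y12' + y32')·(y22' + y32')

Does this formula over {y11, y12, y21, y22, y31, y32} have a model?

Suppose y11 = 1.
Unit clause (y21') forces y21 = 0.
Unit clause (y22) forces y22 = 1.
Unit clause (y31') forces y31 = 0.
Unit clause (y32) forces y32 = 1.
But (y32') is also a unit clause — contradiction.
Undo y11 and try y11 = 0.
Unit clause (y12) forces y12 = 1.
Unit clause (y22') forces y22 = 0.
Unit clause (y21) forces y21 = 1.
Unit clause (y31') forces y31 = 0.
Unit clause (y32) forces y32 = 1.
But (y32') is also a unit clause — contradiction.
Neither y11 = 1 nor y11 = 0 works.
No assignment satisfies every clause.

No, unsatisfiable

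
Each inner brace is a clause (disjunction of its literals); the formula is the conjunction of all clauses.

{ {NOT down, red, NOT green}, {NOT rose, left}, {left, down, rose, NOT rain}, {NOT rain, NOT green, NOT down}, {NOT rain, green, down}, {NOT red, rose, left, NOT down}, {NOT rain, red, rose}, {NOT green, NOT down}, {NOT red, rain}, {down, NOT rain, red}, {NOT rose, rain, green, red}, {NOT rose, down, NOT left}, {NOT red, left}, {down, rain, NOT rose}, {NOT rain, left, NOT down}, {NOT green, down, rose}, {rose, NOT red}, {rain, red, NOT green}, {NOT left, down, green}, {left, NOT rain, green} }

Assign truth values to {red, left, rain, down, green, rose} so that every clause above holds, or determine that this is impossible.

red: false; left: true; rain: false; down: true; green: false; rose: false

Suppose rose = false.
The clause (NOT red) is unit, so red = false.
The clause (NOT rain) is unit, so rain = false.
The clause (NOT green) is unit, so green = false.
Suppose left = true.
The clause (down) is unit, so down = true.
This assignment satisfies each clause.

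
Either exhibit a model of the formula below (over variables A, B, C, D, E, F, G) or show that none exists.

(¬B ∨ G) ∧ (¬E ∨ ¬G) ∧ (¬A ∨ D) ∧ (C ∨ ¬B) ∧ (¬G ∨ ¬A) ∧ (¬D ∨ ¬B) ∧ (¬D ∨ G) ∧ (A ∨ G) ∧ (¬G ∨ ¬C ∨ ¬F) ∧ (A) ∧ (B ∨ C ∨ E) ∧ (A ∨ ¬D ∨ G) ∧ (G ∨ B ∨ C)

UNSATISFIABLE

The clause (A) is unit, so A = True.
The clause (D) is unit, so D = True.
The clause (¬G) is unit, so G = False.
Now (G) is unsatisfied and unit — conflict.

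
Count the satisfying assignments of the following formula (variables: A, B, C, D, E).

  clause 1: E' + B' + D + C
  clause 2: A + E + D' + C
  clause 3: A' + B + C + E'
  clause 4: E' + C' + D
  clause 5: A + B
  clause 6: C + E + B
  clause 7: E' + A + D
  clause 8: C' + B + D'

12

There are 2^5 = 32 truth assignments over (A, B, C, D, E).
Split on A. With A = 1, the clauses containing A are satisfied and A' drops from the rest; 7 of the 2^4 = 16 assignments to the other variables satisfy what remains.
With A = 0, by the same count on the reduced clause set, 5 assignments work.
Total: 7 + 5 = 12.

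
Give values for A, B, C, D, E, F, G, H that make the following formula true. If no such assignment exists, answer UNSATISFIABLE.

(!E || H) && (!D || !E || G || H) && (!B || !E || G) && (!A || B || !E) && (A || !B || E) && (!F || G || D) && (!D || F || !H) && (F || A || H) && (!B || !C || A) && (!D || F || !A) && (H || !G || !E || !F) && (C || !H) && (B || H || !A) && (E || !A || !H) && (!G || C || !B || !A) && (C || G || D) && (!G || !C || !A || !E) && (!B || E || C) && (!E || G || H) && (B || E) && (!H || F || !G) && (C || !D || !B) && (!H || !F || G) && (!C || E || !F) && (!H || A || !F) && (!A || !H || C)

A ↦ false; B ↦ false; C ↦ true; D ↦ false; E ↦ true; F ↦ false; G ↦ false; H ↦ true

Branch on E: set E = true.
(H) alone gives H = true.
(C) alone gives C = true.
Branch on B: set B = false.
(!A) alone gives A = false.
(!F) alone gives F = false.
(!D) alone gives D = false.
(!G) alone gives G = false.
Every clause now holds.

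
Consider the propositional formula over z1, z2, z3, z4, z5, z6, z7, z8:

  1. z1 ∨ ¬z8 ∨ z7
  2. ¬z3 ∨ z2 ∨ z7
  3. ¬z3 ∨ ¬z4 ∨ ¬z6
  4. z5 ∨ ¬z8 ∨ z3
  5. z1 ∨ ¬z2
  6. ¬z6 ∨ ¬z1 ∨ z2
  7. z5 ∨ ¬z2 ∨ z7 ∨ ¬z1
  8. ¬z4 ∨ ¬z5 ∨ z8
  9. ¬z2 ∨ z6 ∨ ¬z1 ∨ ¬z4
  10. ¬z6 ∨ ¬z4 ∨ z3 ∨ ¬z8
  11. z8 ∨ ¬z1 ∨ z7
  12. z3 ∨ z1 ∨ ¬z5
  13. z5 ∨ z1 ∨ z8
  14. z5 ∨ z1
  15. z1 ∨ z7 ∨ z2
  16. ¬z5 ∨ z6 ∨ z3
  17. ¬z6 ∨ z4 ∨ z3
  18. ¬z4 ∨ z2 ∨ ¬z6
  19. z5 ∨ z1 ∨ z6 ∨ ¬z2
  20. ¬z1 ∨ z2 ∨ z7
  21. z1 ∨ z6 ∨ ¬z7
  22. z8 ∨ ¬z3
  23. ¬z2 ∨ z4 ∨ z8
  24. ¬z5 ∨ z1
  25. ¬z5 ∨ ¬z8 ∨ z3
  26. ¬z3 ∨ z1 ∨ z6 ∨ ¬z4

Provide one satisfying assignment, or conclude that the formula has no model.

Case z1 = True:
Case z6 = False:
Case z2 = False:
From the singleton clause (z7), z7 = True.
Case z5 = True:
From the singleton clause (z3), z3 = True.
From the singleton clause (z8), z8 = True.
All clauses hold; z4 can take either value.

z1=True,  z2=False,  z3=True,  z4=False,  z5=True,  z6=False,  z7=True,  z8=True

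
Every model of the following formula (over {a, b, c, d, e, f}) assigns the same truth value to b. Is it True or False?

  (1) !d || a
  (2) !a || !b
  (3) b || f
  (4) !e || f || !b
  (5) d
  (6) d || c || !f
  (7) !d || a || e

Suppose b = true.
Unit clause (!a) forces a = false.
Unit clause (!d) forces d = false.
But (d) is also a unit clause — contradiction.
So every satisfying assignment has b = False.

False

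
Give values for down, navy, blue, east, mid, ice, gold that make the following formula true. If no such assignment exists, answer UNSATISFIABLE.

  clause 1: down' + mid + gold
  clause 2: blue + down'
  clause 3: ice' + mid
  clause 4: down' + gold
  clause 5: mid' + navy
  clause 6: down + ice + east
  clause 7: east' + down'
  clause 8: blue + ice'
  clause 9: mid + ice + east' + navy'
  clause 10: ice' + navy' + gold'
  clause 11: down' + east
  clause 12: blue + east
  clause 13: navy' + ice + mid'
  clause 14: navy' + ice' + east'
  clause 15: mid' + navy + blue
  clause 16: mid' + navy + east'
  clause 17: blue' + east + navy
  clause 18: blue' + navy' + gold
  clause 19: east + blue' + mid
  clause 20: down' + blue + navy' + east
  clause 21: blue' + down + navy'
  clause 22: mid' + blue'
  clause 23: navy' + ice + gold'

down=0; navy=0; blue=0; east=1; mid=0; ice=0; gold=0

Try blue = 0.
(down') alone gives down = 0.
(ice') alone gives ice = 0.
(east) alone gives east = 1.
Try mid = 0.
(navy') alone gives navy = 0.
No clause remains; gold is free.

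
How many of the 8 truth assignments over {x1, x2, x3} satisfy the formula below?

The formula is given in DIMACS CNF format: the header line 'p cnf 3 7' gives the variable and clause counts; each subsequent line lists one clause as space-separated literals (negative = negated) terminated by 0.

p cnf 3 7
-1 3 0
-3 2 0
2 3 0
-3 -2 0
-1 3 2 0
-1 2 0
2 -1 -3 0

There are 2^3 = 8 truth assignments over (x1, x2, x3).
Check each against the 7 clauses (columns in the order x1, x2, x3):
  F F F  ✗ fails (x2 ∨ x3)
  F F T  ✗ fails (¬x3 ∨ x2)
  F T F  ✓ satisfies all
  F T T  ✗ fails (¬x3 ∨ ¬x2)
  T F F  ✗ fails (¬x1 ∨ x3)
  T F T  ✗ fails (¬x3 ∨ x2)
  T T F  ✗ fails (¬x1 ∨ x3)
  T T T  ✗ fails (¬x3 ∨ ¬x2)
1 of the 8 rows is a model.

1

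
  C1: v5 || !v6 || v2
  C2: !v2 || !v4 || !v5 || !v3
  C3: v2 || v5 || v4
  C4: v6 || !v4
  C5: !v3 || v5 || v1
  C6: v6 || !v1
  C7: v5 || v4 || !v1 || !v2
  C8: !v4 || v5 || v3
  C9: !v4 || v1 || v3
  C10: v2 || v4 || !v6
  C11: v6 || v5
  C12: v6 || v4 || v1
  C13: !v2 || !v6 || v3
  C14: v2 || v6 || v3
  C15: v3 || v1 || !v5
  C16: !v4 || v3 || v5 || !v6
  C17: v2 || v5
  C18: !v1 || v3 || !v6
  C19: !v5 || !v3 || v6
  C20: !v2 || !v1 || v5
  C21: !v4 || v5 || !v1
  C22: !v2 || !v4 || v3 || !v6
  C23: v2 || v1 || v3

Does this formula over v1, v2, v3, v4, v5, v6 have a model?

Satisfiable

Suppose v6 = true.
Suppose v5 = true.
Suppose v2 = false.
From the singleton clause (v4), v4 = true.
Suppose v1 = false.
From the singleton clause (v3), v3 = true.
Every clause now holds.
A satisfying assignment: v1=false; v2=false; v3=true; v4=true; v5=true; v6=true.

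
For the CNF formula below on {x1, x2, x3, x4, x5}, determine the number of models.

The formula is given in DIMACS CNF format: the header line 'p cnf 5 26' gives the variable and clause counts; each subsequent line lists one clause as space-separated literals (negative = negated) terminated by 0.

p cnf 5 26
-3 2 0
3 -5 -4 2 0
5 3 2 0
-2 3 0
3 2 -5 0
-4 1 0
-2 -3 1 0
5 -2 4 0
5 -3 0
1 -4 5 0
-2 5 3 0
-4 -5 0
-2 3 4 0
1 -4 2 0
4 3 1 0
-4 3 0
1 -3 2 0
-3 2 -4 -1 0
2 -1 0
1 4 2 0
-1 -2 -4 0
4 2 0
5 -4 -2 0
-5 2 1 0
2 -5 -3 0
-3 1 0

There are 2^5 = 32 truth assignments over (x1, x2, x3, x4, x5).
Split on x4. With x4 = True, the clauses containing x4 are satisfied and ¬x4 drops from the rest; 0 of the 2^4 = 16 assignments to the other variables satisfy what remains.
With x4 = False, by the same count on the reduced clause set, 1 assignment works.
Total: 0 + 1 = 1.

1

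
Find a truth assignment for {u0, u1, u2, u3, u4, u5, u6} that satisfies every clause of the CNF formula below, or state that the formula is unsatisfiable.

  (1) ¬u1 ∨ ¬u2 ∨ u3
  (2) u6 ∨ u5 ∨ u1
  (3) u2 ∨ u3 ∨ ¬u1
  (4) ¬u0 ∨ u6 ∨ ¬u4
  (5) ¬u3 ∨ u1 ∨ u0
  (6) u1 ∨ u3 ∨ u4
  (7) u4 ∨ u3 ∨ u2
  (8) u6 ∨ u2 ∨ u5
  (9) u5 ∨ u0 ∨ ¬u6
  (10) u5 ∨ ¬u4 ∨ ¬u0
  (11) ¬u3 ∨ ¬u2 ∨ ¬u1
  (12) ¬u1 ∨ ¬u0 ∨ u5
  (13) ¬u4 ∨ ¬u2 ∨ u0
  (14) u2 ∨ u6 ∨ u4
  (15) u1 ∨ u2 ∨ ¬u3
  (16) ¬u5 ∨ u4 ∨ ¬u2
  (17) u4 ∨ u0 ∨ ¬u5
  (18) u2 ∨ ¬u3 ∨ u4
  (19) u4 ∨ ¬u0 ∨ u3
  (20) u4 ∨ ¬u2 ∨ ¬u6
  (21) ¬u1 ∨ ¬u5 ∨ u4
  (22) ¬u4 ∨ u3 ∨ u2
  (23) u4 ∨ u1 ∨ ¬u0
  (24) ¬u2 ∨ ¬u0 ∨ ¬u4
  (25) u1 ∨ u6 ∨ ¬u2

Branch on u1: set u1 = True.
Branch on u2: set u2 = False.
From the singleton clause (u3), u3 = True.
From the singleton clause (u4), u4 = True.
Branch on u0: set u0 = True.
From the singleton clause (u6), u6 = True.
From the singleton clause (u5), u5 = True.
This assignment satisfies each clause.

u0 ↦ True, u1 ↦ True, u2 ↦ False, u3 ↦ True, u4 ↦ True, u5 ↦ True, u6 ↦ True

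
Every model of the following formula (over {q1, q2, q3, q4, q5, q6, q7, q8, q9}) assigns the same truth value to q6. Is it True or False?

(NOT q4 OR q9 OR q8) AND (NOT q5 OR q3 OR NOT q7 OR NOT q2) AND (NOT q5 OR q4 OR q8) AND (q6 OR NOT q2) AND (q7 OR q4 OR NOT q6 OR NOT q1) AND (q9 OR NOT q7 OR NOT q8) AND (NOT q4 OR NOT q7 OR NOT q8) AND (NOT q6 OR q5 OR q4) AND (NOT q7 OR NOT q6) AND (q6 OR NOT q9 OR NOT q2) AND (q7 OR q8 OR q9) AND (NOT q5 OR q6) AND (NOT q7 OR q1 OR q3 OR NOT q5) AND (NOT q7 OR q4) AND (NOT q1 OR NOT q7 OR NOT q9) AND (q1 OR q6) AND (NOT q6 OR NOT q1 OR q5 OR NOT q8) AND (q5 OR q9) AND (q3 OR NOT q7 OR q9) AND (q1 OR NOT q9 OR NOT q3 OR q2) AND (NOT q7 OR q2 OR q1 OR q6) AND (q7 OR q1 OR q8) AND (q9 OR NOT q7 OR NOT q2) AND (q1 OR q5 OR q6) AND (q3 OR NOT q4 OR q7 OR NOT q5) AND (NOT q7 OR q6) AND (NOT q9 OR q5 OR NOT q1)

True

Suppose q6 = false.
From the singleton clause (NOT q2), q2 = false.
From the singleton clause (NOT q5), q5 = false.
From the singleton clause (q1), q1 = true.
From the singleton clause (q9), q9 = true.
But (NOT q9) is also a unit clause — contradiction.
So every satisfying assignment has q6 = True.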